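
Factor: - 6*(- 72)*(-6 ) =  - 2592 = -2^5 * 3^4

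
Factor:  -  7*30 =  - 2^1*3^1 *5^1*7^1=- 210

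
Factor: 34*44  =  2^3*11^1*17^1 =1496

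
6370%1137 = 685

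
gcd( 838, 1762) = 2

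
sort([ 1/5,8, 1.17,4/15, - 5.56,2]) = [ - 5.56,1/5, 4/15,1.17,2,8 ]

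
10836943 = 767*14129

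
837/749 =1 + 88/749 = 1.12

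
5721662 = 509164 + 5212498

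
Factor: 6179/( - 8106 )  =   - 2^ (-1)*3^ (  -  1 )*7^( - 1) * 37^1*167^1*193^(-1) 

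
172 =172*1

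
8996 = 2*4498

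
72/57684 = 6/4807  =  0.00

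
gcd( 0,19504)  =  19504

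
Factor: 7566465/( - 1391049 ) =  - 3^( - 1)*5^1*11^( - 1 )*19^1*139^1*191^1*14051^ ( - 1 ) =- 2522155/463683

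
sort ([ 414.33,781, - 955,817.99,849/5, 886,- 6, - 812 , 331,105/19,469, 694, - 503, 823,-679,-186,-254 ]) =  [ - 955 , - 812, - 679, -503 , - 254, -186, - 6,105/19,849/5, 331, 414.33, 469,  694,781,817.99, 823,886 ]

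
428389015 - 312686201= 115702814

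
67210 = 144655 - 77445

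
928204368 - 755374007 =172830361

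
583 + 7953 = 8536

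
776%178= 64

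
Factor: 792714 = 2^1*3^1 * 13^1 * 10163^1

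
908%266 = 110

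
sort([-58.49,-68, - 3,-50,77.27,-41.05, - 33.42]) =[-68, - 58.49,-50,-41.05, - 33.42,-3, 77.27] 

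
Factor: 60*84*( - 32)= - 2^9*3^2*5^1 *7^1 = -161280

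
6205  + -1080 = 5125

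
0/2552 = 0 = 0.00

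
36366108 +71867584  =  108233692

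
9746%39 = 35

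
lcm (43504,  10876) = 43504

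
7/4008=7/4008 =0.00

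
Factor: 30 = 2^1*3^1*5^1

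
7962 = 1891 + 6071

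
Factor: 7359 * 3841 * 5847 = 165270828393 = 3^2 * 11^1 * 23^1 * 167^1*223^1*1949^1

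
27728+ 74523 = 102251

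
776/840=97/105= 0.92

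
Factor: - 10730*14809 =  - 2^1*5^1*29^1*37^1*59^1*251^1 =- 158900570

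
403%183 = 37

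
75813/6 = 25271/2= 12635.50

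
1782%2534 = 1782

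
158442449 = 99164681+59277768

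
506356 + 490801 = 997157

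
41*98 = 4018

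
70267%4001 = 2250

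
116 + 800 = 916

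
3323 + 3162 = 6485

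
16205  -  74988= - 58783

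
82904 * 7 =580328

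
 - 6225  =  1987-8212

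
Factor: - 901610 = -2^1*5^1*29^1 * 3109^1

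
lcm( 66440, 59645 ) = 5248760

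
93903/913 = 93903/913 =102.85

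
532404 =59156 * 9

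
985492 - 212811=772681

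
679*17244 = 11708676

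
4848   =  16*303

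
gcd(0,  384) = 384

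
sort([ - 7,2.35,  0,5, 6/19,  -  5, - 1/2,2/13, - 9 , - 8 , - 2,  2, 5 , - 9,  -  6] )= [  -  9,  -  9,-8, - 7, - 6, - 5, - 2, - 1/2, 0,2/13, 6/19, 2, 2.35, 5 , 5 ]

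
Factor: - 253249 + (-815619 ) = - 2^2*267217^1 =-1068868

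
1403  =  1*1403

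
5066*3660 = 18541560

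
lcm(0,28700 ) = 0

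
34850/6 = 17425/3=5808.33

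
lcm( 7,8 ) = 56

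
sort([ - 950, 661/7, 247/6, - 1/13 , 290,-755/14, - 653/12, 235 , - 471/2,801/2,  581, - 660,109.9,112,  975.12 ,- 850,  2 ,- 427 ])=[ - 950, - 850, - 660, - 427,-471/2, - 653/12,-755/14, - 1/13 , 2,247/6, 661/7 , 109.9,  112 , 235, 290,801/2, 581,975.12] 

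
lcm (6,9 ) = 18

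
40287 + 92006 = 132293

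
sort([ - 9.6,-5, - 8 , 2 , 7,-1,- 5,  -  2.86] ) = [ - 9.6, -8 , - 5,-5, - 2.86, - 1, 2,7]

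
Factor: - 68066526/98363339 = -2^1  *3^1*11^1*47^( - 1)*73^ ( - 1 ) * 101^1*10211^1 *28669^ ( - 1)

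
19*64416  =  1223904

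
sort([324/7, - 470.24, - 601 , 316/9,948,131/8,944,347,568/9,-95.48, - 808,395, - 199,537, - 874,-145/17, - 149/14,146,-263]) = [ - 874,-808 ,-601, - 470.24, - 263, - 199, - 95.48, - 149/14, - 145/17,131/8,  316/9,324/7,568/9, 146,347,395 , 537, 944,948]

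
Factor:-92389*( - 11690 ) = 1080027410 = 2^1*5^1*7^1*11^1*37^1*167^1 * 227^1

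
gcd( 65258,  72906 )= 2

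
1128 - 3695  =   - 2567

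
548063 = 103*5321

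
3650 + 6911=10561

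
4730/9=525 + 5/9 = 525.56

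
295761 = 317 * 933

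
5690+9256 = 14946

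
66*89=5874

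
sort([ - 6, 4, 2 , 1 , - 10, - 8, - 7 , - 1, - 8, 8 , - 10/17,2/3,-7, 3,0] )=[ - 10,  -  8 ,-8, - 7 , - 7, - 6 , - 1, - 10/17,0, 2/3,1,2,3, 4,8 ]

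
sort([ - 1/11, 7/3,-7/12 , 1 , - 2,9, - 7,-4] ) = [-7, - 4 , - 2 , - 7/12, - 1/11,  1,7/3 , 9]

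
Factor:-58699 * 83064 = - 2^3*3^1*3461^1*58699^1=- 4875773736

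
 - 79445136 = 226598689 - 306043825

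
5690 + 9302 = 14992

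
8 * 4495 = 35960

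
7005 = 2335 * 3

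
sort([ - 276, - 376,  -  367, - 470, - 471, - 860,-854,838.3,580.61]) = [-860, - 854, - 471 , - 470, - 376, - 367, - 276,580.61, 838.3] 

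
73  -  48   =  25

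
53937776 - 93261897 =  - 39324121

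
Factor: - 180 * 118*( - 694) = 2^4*3^2*5^1*59^1*347^1 = 14740560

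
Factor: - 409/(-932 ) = 2^ (-2 )*233^( - 1 )*409^1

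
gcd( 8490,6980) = 10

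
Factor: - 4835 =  - 5^1*967^1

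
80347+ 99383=179730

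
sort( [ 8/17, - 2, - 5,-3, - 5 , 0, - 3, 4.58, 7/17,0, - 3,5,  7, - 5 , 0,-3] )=[ - 5,-5, - 5, - 3, - 3,  -  3, - 3, - 2  ,  0, 0,0,7/17, 8/17 , 4.58,5 , 7] 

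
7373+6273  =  13646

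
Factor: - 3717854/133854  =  - 3^ ( - 1 )*3187^(  -  1)*265561^1 = - 265561/9561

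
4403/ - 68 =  - 65 + 1/4 = -64.75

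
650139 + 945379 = 1595518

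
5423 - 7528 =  - 2105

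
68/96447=68/96447 =0.00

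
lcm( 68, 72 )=1224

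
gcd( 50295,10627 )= 1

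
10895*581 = 6329995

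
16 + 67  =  83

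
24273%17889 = 6384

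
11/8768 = 11/8768 = 0.00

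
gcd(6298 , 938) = 134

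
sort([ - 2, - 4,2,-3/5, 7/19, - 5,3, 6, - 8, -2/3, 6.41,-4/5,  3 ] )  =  [ - 8, -5, - 4,-2, - 4/5, - 2/3 , - 3/5, 7/19, 2,3, 3, 6, 6.41 ] 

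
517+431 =948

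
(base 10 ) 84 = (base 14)60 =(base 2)1010100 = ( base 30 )2O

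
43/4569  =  43/4569 = 0.01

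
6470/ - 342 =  - 3235/171 = -18.92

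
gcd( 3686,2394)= 38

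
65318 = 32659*2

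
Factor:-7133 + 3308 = -3825 = - 3^2*5^2 * 17^1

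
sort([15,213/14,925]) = [ 15,213/14,925 ]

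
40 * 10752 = 430080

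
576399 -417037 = 159362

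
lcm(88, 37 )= 3256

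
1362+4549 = 5911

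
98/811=98/811 = 0.12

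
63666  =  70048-6382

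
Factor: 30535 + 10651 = 41186 = 2^1*20593^1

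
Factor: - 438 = - 2^1 * 3^1*73^1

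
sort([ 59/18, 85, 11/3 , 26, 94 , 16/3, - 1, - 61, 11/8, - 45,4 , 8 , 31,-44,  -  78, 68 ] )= [-78,-61,  -  45,-44, -1 , 11/8, 59/18, 11/3, 4,16/3, 8, 26,31, 68,85,94 ]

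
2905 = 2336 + 569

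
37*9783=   361971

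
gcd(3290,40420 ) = 470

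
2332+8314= 10646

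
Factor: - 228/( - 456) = 1/2  =  2^ ( - 1)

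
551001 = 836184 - 285183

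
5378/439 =5378/439=12.25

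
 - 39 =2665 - 2704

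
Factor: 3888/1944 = 2^1 = 2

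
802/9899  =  802/9899 = 0.08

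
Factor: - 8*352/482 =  - 1408/241=-2^7*11^1*241^ ( - 1 ) 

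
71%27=17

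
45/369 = 5/41=0.12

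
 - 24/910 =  - 1 + 443/455 =- 0.03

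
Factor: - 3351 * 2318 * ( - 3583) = 2^1 * 3^1*19^1 * 61^1*1117^1*3583^1 = 27831375294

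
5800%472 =136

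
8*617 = 4936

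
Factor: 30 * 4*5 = 600= 2^3*3^1*5^2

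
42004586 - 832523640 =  - 790519054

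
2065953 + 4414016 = 6479969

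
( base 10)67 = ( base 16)43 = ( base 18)3D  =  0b1000011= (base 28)2b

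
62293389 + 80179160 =142472549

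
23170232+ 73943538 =97113770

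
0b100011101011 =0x8EB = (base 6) 14323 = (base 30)2g3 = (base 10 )2283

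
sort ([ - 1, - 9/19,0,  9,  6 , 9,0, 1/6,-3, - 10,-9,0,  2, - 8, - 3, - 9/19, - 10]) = [ - 10,-10,-9,-8, - 3,- 3, - 1, - 9/19, - 9/19, 0, 0,0,1/6,2,  6,9,9 ] 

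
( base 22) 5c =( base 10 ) 122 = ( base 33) 3N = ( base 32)3q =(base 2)1111010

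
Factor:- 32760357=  - 3^1 * 7^1*653^1*2389^1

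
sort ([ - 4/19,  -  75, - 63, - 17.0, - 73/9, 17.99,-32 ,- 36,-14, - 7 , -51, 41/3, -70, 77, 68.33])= [- 75,  -  70, - 63, - 51, - 36, - 32, - 17.0,-14, - 73/9, - 7,- 4/19, 41/3, 17.99, 68.33  ,  77 ] 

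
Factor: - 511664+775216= 2^7 *29^1*71^1= 263552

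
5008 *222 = 1111776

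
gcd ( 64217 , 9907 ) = 1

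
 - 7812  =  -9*868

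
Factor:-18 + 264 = 2^1*3^1*41^1 = 246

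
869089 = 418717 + 450372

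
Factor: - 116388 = -2^2*3^2 * 53^1*61^1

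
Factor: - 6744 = - 2^3 * 3^1 * 281^1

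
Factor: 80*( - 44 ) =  - 2^6*5^1*11^1 = - 3520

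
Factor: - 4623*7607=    - 3^1*23^1*67^1 *7607^1= - 35167161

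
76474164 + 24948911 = 101423075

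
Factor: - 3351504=  -  2^4 * 3^1*13^1*41^1*131^1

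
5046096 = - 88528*( - 57 )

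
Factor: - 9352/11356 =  - 14/17 =-2^1*7^1*17^( - 1)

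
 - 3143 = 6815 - 9958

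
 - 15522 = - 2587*6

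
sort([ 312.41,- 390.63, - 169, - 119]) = [ - 390.63  , - 169, - 119 , 312.41]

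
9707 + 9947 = 19654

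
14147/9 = 14147/9 = 1571.89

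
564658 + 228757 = 793415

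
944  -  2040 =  - 1096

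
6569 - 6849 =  - 280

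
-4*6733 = -26932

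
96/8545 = 96/8545 = 0.01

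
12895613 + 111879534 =124775147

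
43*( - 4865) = - 209195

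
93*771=71703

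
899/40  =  899/40 = 22.48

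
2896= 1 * 2896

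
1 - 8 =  - 7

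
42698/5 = 42698/5 = 8539.60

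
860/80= 43/4 = 10.75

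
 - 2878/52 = - 56+17/26 = - 55.35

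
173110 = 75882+97228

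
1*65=65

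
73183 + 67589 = 140772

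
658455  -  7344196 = - 6685741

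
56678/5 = 11335 + 3/5 = 11335.60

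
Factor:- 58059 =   -  3^2*6451^1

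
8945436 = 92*97233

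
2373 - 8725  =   - 6352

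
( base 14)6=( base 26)6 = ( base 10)6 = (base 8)6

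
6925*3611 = 25006175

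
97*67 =6499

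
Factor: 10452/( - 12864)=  - 2^( - 4)*13^1 = -13/16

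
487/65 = 487/65= 7.49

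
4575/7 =4575/7 = 653.57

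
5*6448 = 32240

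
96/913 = 96/913= 0.11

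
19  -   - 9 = 28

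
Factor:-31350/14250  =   - 11/5 = -5^ ( - 1)*11^1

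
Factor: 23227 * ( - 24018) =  - 2^1*3^1*4003^1 * 23227^1 = - 557866086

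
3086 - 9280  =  -6194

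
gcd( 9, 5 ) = 1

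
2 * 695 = 1390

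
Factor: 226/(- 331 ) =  - 2^1 *113^1 * 331^(- 1 ) 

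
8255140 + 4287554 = 12542694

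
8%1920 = 8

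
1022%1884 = 1022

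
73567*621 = 45685107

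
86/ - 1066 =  - 1+490/533 = -0.08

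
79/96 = 79/96 = 0.82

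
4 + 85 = 89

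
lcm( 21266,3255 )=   318990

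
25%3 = 1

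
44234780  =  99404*445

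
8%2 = 0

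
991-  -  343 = 1334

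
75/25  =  3 = 3.00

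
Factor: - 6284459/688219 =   -  7^(  -  1)*19^1*353^1 * 937^1*98317^(-1 ) 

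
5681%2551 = 579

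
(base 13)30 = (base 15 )29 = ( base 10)39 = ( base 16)27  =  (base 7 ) 54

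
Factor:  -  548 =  -2^2*137^1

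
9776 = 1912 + 7864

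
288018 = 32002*9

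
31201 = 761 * 41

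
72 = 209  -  137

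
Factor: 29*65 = 1885  =  5^1*13^1*29^1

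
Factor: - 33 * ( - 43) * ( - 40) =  - 2^3*3^1*5^1* 11^1*43^1 = - 56760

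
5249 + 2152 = 7401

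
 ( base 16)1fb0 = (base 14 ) 2D56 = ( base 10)8112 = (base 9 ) 12113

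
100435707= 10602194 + 89833513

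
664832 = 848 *784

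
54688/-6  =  - 9115+1/3 = -9114.67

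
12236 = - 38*( - 322)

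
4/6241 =4/6241  =  0.00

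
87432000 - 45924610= 41507390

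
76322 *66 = 5037252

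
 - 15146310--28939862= 13793552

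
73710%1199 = 571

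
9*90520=814680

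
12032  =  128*94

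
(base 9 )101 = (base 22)3g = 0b1010010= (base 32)2I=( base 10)82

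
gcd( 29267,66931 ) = 1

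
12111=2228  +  9883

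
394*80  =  31520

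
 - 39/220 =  - 39/220 = - 0.18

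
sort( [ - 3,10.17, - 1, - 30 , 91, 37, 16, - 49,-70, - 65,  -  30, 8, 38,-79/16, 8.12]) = [ - 70, - 65,  -  49, - 30, - 30, - 79/16, - 3,  -  1,8,8.12,  10.17,16, 37,38 , 91]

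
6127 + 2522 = 8649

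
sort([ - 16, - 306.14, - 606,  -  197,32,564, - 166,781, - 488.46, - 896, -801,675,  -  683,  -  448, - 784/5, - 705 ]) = [ - 896, - 801, - 705,-683, - 606, - 488.46, - 448, - 306.14,- 197,-166, - 784/5, - 16,32,  564, 675, 781 ] 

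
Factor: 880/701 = 2^4*5^1*11^1*701^( - 1 ) 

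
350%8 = 6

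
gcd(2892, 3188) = 4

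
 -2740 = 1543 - 4283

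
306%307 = 306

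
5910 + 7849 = 13759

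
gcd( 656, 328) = 328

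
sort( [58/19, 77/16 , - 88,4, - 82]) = [ - 88, - 82, 58/19,4, 77/16 ]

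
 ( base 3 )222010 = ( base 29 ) o9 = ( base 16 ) 2C1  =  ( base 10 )705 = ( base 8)1301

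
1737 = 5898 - 4161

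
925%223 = 33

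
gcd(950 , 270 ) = 10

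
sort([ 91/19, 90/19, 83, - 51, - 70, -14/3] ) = [ - 70, - 51, - 14/3, 90/19, 91/19, 83]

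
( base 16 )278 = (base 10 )632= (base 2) 1001111000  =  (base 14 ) 332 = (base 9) 772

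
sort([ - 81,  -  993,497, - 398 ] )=[ - 993,-398,- 81, 497 ] 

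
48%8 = 0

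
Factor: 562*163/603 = 2^1 *3^( - 2 )*67^( - 1)*163^1*281^1=91606/603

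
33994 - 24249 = 9745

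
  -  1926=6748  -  8674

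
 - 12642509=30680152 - 43322661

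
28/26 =1 + 1/13 = 1.08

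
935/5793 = 935/5793 = 0.16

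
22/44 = 1/2 =0.50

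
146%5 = 1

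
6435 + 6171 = 12606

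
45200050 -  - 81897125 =127097175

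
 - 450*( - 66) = 29700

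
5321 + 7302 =12623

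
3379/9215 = 3379/9215 = 0.37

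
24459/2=24459/2  =  12229.50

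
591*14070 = 8315370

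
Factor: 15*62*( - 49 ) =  - 2^1  *3^1*5^1*7^2*31^1 = - 45570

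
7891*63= 497133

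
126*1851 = 233226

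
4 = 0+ 4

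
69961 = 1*69961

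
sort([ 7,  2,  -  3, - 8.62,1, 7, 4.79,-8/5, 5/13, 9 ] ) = [- 8.62,  -  3,-8/5, 5/13, 1, 2, 4.79, 7, 7, 9 ]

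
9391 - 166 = 9225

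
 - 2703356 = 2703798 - 5407154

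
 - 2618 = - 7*374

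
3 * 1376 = 4128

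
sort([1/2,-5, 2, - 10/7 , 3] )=[ - 5,-10/7,1/2,2, 3 ]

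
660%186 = 102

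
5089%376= 201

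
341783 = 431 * 793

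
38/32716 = 19/16358 = 0.00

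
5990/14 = 2995/7 = 427.86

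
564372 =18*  31354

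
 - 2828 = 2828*( - 1 ) 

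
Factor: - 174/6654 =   -  29/1109 = - 29^1*1109^( - 1 ) 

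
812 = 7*116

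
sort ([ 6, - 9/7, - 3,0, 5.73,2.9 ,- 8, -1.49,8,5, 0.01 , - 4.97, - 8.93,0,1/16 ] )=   [ - 8.93, - 8, - 4.97,-3, - 1.49, - 9/7,0,0,0.01, 1/16,2.9,5,5.73,  6,8 ]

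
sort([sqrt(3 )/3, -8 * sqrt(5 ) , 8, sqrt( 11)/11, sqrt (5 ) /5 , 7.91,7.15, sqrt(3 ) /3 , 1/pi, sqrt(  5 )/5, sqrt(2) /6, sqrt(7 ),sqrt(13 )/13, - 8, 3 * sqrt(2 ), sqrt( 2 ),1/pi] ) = [ - 8*sqrt(5 ),-8,sqrt(2 ) /6, sqrt(13)/13, sqrt( 11) /11, 1/pi,  1/pi, sqrt(5 )/5, sqrt( 5 )/5 , sqrt(3) /3, sqrt(3) /3, sqrt(2 ),sqrt( 7 ),3*sqrt(2 ), 7.15, 7.91, 8] 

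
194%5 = 4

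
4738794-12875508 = -8136714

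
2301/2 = 1150+1/2 = 1150.50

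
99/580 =99/580 =0.17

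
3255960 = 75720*43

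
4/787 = 4/787 = 0.01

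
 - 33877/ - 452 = 33877/452 = 74.95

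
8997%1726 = 367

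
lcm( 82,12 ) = 492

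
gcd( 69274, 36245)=1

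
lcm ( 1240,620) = 1240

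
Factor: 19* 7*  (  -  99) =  - 3^2*7^1*11^1 * 19^1 = -13167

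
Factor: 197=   197^1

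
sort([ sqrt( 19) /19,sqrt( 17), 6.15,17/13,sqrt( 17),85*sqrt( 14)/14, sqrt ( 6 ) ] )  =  [ sqrt( 19 )/19,  17/13,sqrt( 6) , sqrt( 17),sqrt( 17) , 6.15,85 *sqrt( 14) /14] 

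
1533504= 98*15648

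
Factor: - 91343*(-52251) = 3^1*7^1*13049^1 * 17417^1 = 4772763093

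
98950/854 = 49475/427 = 115.87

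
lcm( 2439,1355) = 12195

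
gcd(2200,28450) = 50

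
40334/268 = 150 + 1/2 = 150.50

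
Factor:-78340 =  - 2^2*5^1*3917^1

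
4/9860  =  1/2465=0.00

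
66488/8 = 8311 = 8311.00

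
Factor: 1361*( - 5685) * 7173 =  - 55499545305=   - 3^3 * 5^1*379^1*797^1 * 1361^1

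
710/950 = 71/95 = 0.75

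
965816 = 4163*232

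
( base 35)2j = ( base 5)324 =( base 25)3E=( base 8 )131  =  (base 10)89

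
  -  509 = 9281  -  9790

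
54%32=22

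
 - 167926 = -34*4939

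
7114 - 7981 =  - 867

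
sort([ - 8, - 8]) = [-8,-8 ] 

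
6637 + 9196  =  15833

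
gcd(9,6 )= 3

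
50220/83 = 50220/83 = 605.06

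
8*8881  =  71048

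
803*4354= 3496262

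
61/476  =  61/476 = 0.13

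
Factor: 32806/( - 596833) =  - 2^1*47^1*53^(- 1) * 349^1 * 11261^ ( - 1)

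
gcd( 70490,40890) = 10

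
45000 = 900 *50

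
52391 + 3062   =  55453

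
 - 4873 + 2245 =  -2628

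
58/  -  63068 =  - 1 + 31505/31534 = - 0.00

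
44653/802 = 55+543/802 = 55.68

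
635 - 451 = 184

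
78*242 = 18876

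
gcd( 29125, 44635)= 5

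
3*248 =744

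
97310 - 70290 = 27020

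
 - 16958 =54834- 71792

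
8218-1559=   6659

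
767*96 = 73632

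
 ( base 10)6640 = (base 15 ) 1E7A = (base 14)25C4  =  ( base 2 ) 1100111110000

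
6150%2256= 1638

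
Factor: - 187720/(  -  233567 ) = 520/647 = 2^3*5^1 * 13^1*647^( -1) 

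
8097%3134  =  1829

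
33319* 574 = 19125106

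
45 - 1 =44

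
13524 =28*483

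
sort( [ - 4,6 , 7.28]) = [ - 4,6,  7.28]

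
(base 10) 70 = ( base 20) 3A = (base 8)106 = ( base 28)2E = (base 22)34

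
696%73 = 39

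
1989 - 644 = 1345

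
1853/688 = 1853/688 = 2.69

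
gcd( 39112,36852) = 4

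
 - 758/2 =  - 379 = - 379.00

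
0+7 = 7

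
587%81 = 20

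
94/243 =94/243 = 0.39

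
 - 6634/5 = -1327 + 1/5=- 1326.80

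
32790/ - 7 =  - 4685 + 5/7 = -4684.29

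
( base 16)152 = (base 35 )9n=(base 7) 662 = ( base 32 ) ai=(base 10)338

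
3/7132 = 3/7132 = 0.00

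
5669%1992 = 1685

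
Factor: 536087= 536087^1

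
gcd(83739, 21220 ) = 1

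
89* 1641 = 146049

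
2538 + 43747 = 46285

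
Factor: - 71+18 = - 53 =- 53^1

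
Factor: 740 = 2^2*5^1*37^1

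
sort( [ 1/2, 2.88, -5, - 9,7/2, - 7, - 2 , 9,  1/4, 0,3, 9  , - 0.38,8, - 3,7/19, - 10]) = [ - 10,-9, - 7,  -  5, - 3, - 2, - 0.38,0,1/4,7/19,1/2,2.88,  3,7/2, 8,9,9 ]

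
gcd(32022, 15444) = 54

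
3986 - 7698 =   -  3712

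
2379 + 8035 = 10414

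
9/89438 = 9/89438  =  0.00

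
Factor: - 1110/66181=- 2^1*3^1*5^1* 17^( - 2 )*37^1*229^ (-1 )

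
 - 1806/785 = -1806/785  =  - 2.30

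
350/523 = 350/523 = 0.67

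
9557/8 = 1194 + 5/8 = 1194.62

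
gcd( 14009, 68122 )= 1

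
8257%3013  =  2231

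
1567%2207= 1567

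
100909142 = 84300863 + 16608279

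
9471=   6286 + 3185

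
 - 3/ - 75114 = 1/25038   =  0.00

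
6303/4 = 1575 + 3/4 = 1575.75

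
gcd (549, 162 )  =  9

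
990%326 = 12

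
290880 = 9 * 32320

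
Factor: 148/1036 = 1/7 = 7^( - 1 )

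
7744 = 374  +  7370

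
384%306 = 78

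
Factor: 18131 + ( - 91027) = -2^6 * 17^1*67^1 = - 72896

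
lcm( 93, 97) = 9021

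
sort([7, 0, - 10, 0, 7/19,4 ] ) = [ - 10 , 0,  0,7/19,4,7]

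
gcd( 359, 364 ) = 1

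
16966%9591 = 7375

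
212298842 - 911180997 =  - 698882155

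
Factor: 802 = 2^1*401^1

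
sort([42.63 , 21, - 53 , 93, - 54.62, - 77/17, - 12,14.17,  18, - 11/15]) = [ - 54.62, - 53,  -  12, - 77/17, - 11/15,14.17,18, 21,  42.63,93]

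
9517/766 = 9517/766 =12.42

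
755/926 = 755/926= 0.82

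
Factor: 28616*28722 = 2^4*3^1*7^2*73^1*4787^1 = 821908752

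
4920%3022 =1898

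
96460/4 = 24115= 24115.00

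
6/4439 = 6/4439=0.00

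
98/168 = 7/12   =  0.58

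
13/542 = 13/542=0.02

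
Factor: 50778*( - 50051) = - 2^1*3^2*7^1*13^1 * 31^1*50051^1=- 2541489678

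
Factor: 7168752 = 2^4*3^2*49783^1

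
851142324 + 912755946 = 1763898270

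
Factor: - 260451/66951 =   -  673/173 = - 173^( - 1 ) *673^1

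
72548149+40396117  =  112944266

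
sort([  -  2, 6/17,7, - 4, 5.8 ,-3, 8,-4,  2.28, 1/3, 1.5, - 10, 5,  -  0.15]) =[ - 10,-4 ,-4 , - 3,- 2, - 0.15, 1/3  ,  6/17, 1.5,2.28, 5, 5.8, 7, 8] 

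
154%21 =7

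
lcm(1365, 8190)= 8190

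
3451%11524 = 3451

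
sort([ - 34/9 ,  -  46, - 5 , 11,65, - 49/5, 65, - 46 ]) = [ - 46, - 46, - 49/5, -5,  -  34/9,11, 65,65]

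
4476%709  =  222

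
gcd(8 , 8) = 8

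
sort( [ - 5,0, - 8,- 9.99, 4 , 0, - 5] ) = [ - 9.99,  -  8, - 5,-5,0,0, 4]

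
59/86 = 59/86 = 0.69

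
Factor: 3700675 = 5^2*11^1* 13457^1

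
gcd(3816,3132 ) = 36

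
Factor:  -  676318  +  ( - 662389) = - 83^1*127^2 = - 1338707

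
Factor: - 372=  - 2^2 * 3^1*31^1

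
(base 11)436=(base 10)523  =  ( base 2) 1000001011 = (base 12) 377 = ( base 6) 2231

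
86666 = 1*86666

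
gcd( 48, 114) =6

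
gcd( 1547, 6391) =7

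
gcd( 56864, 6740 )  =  4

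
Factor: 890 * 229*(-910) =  - 2^2*5^2*7^1*13^1*89^1 *229^1 = - 185467100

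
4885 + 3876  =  8761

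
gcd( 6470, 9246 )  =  2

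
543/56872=543/56872 = 0.01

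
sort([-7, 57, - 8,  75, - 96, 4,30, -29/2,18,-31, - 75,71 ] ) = [ - 96, - 75 , - 31, - 29/2, - 8, - 7 , 4,18,30, 57,71,75] 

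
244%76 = 16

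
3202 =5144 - 1942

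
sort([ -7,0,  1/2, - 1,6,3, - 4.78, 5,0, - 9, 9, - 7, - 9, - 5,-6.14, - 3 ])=[ - 9, - 9, - 7,  -  7, - 6.14, - 5,-4.78, - 3, - 1 , 0,0  ,  1/2 , 3,5,6, 9]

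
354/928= 177/464 = 0.38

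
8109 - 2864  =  5245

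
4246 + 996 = 5242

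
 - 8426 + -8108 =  - 16534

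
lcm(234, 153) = 3978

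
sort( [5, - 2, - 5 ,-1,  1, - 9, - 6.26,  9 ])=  [ - 9, - 6.26, - 5, - 2,-1,1,  5 , 9]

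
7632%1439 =437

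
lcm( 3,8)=24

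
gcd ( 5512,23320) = 424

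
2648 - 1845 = 803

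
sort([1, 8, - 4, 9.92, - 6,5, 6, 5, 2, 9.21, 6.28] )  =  [-6,- 4, 1, 2,5,  5, 6, 6.28, 8,  9.21, 9.92 ] 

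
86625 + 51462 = 138087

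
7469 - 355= 7114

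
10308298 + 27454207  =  37762505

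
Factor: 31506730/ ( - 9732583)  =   - 2^1*5^1*7^(- 1)*1693^1 *1861^1*1390369^( - 1) 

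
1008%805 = 203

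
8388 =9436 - 1048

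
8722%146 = 108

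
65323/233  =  280 + 83/233=   280.36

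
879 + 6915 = 7794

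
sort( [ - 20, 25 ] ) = [ - 20,25]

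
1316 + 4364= 5680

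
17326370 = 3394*5105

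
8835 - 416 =8419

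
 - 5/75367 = -1 + 75362/75367 = - 0.00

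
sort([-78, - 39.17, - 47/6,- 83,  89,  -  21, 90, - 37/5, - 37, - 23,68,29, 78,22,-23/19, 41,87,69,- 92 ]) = [-92,  -  83, - 78,-39.17, - 37, - 23,-21,-47/6,-37/5, - 23/19, 22,29, 41, 68, 69,78,87, 89, 90]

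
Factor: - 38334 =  - 2^1*3^1*6389^1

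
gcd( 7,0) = 7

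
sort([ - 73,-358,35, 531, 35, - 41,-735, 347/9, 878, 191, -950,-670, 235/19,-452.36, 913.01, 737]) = [ - 950,-735, - 670, - 452.36,-358, - 73 ,- 41, 235/19, 35, 35,347/9, 191,531, 737,878, 913.01 ] 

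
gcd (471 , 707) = 1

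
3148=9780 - 6632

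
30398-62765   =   - 32367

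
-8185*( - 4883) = 39967355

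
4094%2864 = 1230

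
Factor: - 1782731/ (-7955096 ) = 2^( - 3 )*31^( - 1 )*163^1*10937^1 * 32077^( - 1 )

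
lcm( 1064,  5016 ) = 35112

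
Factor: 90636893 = 277^1*327209^1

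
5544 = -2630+8174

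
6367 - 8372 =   -  2005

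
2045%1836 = 209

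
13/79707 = 13/79707 = 0.00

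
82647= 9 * 9183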